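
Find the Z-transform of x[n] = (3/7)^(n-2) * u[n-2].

Time-shifting property: if X(z) = Z{x[n]}, then Z{x[n-d]} = z^(-d) * X(z)
X(z) = z/(z - 3/7) for x[n] = (3/7)^n * u[n]
Z{x[n-2]} = z^(-2) * z/(z - 3/7) = z^(-1)/(z - 3/7)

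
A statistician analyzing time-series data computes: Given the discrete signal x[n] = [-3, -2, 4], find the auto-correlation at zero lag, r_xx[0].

The auto-correlation at zero lag r_xx[0] equals the signal energy.
r_xx[0] = sum of x[n]^2 = (-3)^2 + (-2)^2 + 4^2
= 9 + 4 + 16 = 29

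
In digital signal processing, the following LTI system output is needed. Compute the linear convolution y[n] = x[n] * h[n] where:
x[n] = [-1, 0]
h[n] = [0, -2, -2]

y[n] = sum_k x[k]*h[n-k]. Output length = len(x) + len(h) - 1 = 2 + 3 - 1 = 4.
y[0] = -1*0 = 0
y[1] = 0*0 + -1*-2 = 2
y[2] = 0*-2 + -1*-2 = 2
y[3] = 0*-2 = 0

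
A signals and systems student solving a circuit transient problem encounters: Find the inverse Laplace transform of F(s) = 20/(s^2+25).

Standard pair: w/(s^2+w^2) <-> sin(wt)*u(t)
Recognize w^2 = 25, so w = 5; numerator 20 = 4*5.
f(t) = 4*sin(5t)*u(t)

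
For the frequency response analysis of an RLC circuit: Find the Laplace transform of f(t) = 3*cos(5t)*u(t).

Standard pair: cos(wt)*u(t) <-> s/(s^2+w^2)
With w = 5: L{3*cos(5t)*u(t)} = 3s/(s^2+25)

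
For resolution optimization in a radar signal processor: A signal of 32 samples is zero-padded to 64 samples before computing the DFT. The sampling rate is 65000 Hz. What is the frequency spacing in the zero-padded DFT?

Original DFT: N = 32, resolution = f_s/N = 65000/32 = 8125/4 Hz
Zero-padded DFT: N = 64, resolution = f_s/N = 65000/64 = 8125/8 Hz
Zero-padding interpolates the spectrum (finer frequency grid)
but does NOT improve the true spectral resolution (ability to resolve close frequencies).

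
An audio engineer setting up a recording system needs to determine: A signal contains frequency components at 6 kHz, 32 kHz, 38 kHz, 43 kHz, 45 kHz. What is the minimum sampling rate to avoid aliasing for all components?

The highest frequency component is f_max = 45 kHz.
Nyquist rate = 2 * f_max = 2 * 45 kHz = 90 kHz.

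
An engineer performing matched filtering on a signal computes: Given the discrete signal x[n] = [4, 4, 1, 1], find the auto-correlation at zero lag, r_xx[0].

The auto-correlation at zero lag r_xx[0] equals the signal energy.
r_xx[0] = sum of x[n]^2 = 4^2 + 4^2 + 1^2 + 1^2
= 16 + 16 + 1 + 1 = 34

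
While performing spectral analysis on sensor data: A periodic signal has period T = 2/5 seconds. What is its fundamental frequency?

The fundamental frequency is the reciprocal of the period.
f = 1/T = 1/(2/5) = 5/2 Hz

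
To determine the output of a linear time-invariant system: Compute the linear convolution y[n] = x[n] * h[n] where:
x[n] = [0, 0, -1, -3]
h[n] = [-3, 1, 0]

y[n] = sum_k x[k]*h[n-k]. Output length = len(x) + len(h) - 1 = 4 + 3 - 1 = 6.
y[0] = 0*-3 = 0
y[1] = 0*-3 + 0*1 = 0
y[2] = -1*-3 + 0*1 + 0*0 = 3
y[3] = -3*-3 + -1*1 + 0*0 = 8
y[4] = -3*1 + -1*0 = -3
y[5] = -3*0 = 0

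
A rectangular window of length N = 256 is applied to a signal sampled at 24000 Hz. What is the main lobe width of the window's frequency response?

For a rectangular window of length N,
the main lobe width in frequency is 2*f_s/N.
= 2*24000/256 = 375/2 Hz
This determines the minimum frequency separation for resolving two sinusoids.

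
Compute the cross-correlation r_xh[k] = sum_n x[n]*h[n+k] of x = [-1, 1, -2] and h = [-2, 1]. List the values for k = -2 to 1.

Both sequences indexed from 0 and zero outside their support.
Lags with overlap: k = -2 to 1.
  r_xh[-2] = x[2]*h[0] = 4
  r_xh[-1] = x[1]*h[0] + x[2]*h[1] = -4
  r_xh[0] = x[0]*h[0] + x[1]*h[1] = 3
  r_xh[1] = x[0]*h[1] = -1
r_xh = [4, -4, 3, -1] (for k = -2, ..., 1)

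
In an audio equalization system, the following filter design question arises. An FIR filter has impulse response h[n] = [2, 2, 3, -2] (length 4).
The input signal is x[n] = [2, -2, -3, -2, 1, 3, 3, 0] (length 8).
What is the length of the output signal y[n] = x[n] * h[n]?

For linear convolution, the output length is:
len(y) = len(x) + len(h) - 1 = 8 + 4 - 1 = 11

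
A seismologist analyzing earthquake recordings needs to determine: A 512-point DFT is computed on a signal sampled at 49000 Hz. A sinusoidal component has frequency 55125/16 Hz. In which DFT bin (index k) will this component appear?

DFT frequency resolution = f_s/N = 49000/512 = 6125/64 Hz
Bin index k = f_signal / resolution = 55125/16 / 6125/64 = 36
The signal frequency 55125/16 Hz falls in DFT bin k = 36.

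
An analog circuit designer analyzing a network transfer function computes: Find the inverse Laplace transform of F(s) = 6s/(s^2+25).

Standard pair: s/(s^2+w^2) <-> cos(wt)*u(t)
With k=6, w=5: f(t) = 6*cos(5t)*u(t)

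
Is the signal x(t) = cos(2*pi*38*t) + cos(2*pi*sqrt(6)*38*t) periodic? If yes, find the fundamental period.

f1 = 38 Hz, f2 = 38*sqrt(6) Hz
Ratio f2/f1 = sqrt(6), which is irrational.
Since the frequency ratio is irrational, no common period exists.
The signal is not periodic.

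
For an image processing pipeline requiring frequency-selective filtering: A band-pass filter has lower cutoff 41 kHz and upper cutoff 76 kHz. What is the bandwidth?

Bandwidth = f_high - f_low
= 76 kHz - 41 kHz = 35 kHz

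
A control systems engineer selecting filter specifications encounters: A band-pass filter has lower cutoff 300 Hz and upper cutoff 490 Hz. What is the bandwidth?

Bandwidth = f_high - f_low
= 490 Hz - 300 Hz = 190 Hz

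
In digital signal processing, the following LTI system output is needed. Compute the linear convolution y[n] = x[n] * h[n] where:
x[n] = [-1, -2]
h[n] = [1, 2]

y[n] = sum_k x[k]*h[n-k]. Output length = len(x) + len(h) - 1 = 2 + 2 - 1 = 3.
y[0] = -1*1 = -1
y[1] = -2*1 + -1*2 = -4
y[2] = -2*2 = -4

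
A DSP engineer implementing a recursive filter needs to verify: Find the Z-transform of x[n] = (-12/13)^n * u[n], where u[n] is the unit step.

The Z-transform of a^n * u[n] is z/(z-a) for |z| > |a|.
Here a = -12/13, so X(z) = z/(z - (-12/13)) = 13z/(13z + 12)
ROC: |z| > 12/13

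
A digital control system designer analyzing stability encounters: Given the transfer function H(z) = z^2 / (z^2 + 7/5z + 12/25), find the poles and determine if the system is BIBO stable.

Poles are roots of the denominator: z^2 + 7/5z + 12/25 = 0.
Quadratic formula: z = [-(7/5) +/- sqrt((7/5)^2 - 4*(12/25))] / 2
Discriminant = 49/25 - 48/25 = 1/25; sqrt = 1/5.
z = (-7/5 +/- 1/5) / 2 => z = -3/5 or z = -4/5.
|p1| = 3/5, |p2| = 4/5.
For BIBO stability, all poles must lie inside the unit circle (|p| < 1).
System is STABLE since both |p| < 1.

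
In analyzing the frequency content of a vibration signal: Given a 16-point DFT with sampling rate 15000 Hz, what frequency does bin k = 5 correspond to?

The frequency of DFT bin k is: f_k = k * f_s / N
f_5 = 5 * 15000 / 16 = 9375/2 Hz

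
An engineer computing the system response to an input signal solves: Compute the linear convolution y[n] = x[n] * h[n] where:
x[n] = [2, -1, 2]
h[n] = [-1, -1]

y[n] = sum_k x[k]*h[n-k]. Output length = len(x) + len(h) - 1 = 3 + 2 - 1 = 4.
y[0] = 2*-1 = -2
y[1] = -1*-1 + 2*-1 = -1
y[2] = 2*-1 + -1*-1 = -1
y[3] = 2*-1 = -2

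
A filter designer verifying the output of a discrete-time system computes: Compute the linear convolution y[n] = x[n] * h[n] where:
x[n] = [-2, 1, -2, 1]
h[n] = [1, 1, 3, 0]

y[n] = sum_k x[k]*h[n-k]. Output length = len(x) + len(h) - 1 = 4 + 4 - 1 = 7.
y[0] = -2*1 = -2
y[1] = 1*1 + -2*1 = -1
y[2] = -2*1 + 1*1 + -2*3 = -7
y[3] = 1*1 + -2*1 + 1*3 + -2*0 = 2
y[4] = 1*1 + -2*3 + 1*0 = -5
y[5] = 1*3 + -2*0 = 3
y[6] = 1*0 = 0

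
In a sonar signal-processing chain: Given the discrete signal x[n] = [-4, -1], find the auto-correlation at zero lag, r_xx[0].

The auto-correlation at zero lag r_xx[0] equals the signal energy.
r_xx[0] = sum of x[n]^2 = (-4)^2 + (-1)^2
= 16 + 1 = 17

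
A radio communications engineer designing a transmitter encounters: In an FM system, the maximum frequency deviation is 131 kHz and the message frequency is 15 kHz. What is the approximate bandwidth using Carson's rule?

Carson's rule: BW = 2*(delta_f + f_m)
= 2*(131 + 15) kHz = 292 kHz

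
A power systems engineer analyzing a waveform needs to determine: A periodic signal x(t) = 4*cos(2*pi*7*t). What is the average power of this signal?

Average power of A*cos(wt) is A^2/2.
P = 4^2 / 2 = 16/2 = 8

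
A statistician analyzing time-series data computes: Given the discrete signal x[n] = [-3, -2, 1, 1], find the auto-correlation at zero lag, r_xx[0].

The auto-correlation at zero lag r_xx[0] equals the signal energy.
r_xx[0] = sum of x[n]^2 = (-3)^2 + (-2)^2 + 1^2 + 1^2
= 9 + 4 + 1 + 1 = 15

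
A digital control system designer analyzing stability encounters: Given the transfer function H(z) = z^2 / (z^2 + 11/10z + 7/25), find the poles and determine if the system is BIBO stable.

Poles are roots of the denominator: z^2 + 11/10z + 7/25 = 0.
Quadratic formula: z = [-(11/10) +/- sqrt((11/10)^2 - 4*(7/25))] / 2
Discriminant = 121/100 - 28/25 = 9/100; sqrt = 3/10.
z = (-11/10 +/- 3/10) / 2 => z = -2/5 or z = -7/10.
|p1| = 2/5, |p2| = 7/10.
For BIBO stability, all poles must lie inside the unit circle (|p| < 1).
System is STABLE since both |p| < 1.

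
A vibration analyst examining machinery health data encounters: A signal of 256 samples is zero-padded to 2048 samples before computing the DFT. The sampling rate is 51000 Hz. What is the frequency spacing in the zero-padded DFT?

Original DFT: N = 256, resolution = f_s/N = 51000/256 = 6375/32 Hz
Zero-padded DFT: N = 2048, resolution = f_s/N = 51000/2048 = 6375/256 Hz
Zero-padding interpolates the spectrum (finer frequency grid)
but does NOT improve the true spectral resolution (ability to resolve close frequencies).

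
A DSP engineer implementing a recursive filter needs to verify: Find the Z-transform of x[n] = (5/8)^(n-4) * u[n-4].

Time-shifting property: if X(z) = Z{x[n]}, then Z{x[n-d]} = z^(-d) * X(z)
X(z) = z/(z - 5/8) for x[n] = (5/8)^n * u[n]
Z{x[n-4]} = z^(-4) * z/(z - 5/8) = z^(-3)/(z - 5/8)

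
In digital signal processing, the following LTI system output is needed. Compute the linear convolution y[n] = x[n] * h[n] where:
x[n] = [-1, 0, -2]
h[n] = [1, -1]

y[n] = sum_k x[k]*h[n-k]. Output length = len(x) + len(h) - 1 = 3 + 2 - 1 = 4.
y[0] = -1*1 = -1
y[1] = 0*1 + -1*-1 = 1
y[2] = -2*1 + 0*-1 = -2
y[3] = -2*-1 = 2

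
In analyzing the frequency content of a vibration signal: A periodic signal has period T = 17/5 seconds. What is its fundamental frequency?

The fundamental frequency is the reciprocal of the period.
f = 1/T = 1/(17/5) = 5/17 Hz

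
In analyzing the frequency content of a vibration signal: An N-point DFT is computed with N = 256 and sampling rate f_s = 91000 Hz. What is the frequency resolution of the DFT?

DFT frequency resolution = f_s / N
= 91000 / 256 = 11375/32 Hz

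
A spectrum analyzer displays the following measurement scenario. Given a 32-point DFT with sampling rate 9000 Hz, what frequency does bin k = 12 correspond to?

The frequency of DFT bin k is: f_k = k * f_s / N
f_12 = 12 * 9000 / 32 = 3375 Hz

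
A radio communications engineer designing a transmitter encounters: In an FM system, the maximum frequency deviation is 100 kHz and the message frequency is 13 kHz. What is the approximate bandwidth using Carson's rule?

Carson's rule: BW = 2*(delta_f + f_m)
= 2*(100 + 13) kHz = 226 kHz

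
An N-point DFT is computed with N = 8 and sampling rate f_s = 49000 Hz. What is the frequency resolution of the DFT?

DFT frequency resolution = f_s / N
= 49000 / 8 = 6125 Hz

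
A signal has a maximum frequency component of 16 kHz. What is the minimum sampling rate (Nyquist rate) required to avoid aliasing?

By the Nyquist-Shannon sampling theorem,
the minimum sampling rate (Nyquist rate) must be at least 2 * f_max.
Nyquist rate = 2 * 16 kHz = 32 kHz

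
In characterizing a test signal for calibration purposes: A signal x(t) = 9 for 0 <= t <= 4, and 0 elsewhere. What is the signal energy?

Energy = integral of |x(t)|^2 dt over the signal duration
= 9^2 * 4 = 81 * 4 = 324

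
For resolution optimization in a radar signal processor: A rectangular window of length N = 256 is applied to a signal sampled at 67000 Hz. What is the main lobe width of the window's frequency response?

For a rectangular window of length N,
the main lobe width in frequency is 2*f_s/N.
= 2*67000/256 = 8375/16 Hz
This determines the minimum frequency separation for resolving two sinusoids.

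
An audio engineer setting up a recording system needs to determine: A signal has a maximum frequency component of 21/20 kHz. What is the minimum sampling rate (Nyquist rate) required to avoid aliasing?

By the Nyquist-Shannon sampling theorem,
the minimum sampling rate (Nyquist rate) must be at least 2 * f_max.
Nyquist rate = 2 * 21/20 kHz = 21/10 kHz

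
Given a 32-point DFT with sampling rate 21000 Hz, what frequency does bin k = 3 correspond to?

The frequency of DFT bin k is: f_k = k * f_s / N
f_3 = 3 * 21000 / 32 = 7875/4 Hz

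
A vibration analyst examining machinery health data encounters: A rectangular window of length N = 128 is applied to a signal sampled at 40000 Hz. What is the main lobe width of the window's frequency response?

For a rectangular window of length N,
the main lobe width in frequency is 2*f_s/N.
= 2*40000/128 = 625 Hz
This determines the minimum frequency separation for resolving two sinusoids.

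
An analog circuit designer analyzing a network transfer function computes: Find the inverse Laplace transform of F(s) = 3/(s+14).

Standard pair: k/(s+a) <-> k*e^(-at)*u(t)
With k=3, a=14: f(t) = 3*e^(-14t)*u(t)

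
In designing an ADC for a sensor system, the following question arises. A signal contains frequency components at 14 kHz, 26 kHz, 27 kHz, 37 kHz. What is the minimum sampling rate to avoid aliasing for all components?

The highest frequency component is f_max = 37 kHz.
Nyquist rate = 2 * f_max = 2 * 37 kHz = 74 kHz.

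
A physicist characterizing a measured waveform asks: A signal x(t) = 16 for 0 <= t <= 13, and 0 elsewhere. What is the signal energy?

Energy = integral of |x(t)|^2 dt over the signal duration
= 16^2 * 13 = 256 * 13 = 3328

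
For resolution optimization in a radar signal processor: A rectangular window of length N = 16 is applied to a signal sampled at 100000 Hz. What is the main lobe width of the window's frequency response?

For a rectangular window of length N,
the main lobe width in frequency is 2*f_s/N.
= 2*100000/16 = 12500 Hz
This determines the minimum frequency separation for resolving two sinusoids.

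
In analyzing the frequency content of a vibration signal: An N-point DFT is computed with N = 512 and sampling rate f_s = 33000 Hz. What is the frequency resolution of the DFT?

DFT frequency resolution = f_s / N
= 33000 / 512 = 4125/64 Hz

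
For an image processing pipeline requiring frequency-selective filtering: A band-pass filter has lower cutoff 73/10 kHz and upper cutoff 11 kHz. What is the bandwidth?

Bandwidth = f_high - f_low
= 11 kHz - 73/10 kHz = 37/10 kHz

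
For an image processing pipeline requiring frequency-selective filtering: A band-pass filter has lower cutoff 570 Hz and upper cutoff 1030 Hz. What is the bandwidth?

Bandwidth = f_high - f_low
= 1030 Hz - 570 Hz = 460 Hz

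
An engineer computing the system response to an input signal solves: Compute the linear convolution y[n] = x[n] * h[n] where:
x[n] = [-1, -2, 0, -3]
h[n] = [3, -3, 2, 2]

y[n] = sum_k x[k]*h[n-k]. Output length = len(x) + len(h) - 1 = 4 + 4 - 1 = 7.
y[0] = -1*3 = -3
y[1] = -2*3 + -1*-3 = -3
y[2] = 0*3 + -2*-3 + -1*2 = 4
y[3] = -3*3 + 0*-3 + -2*2 + -1*2 = -15
y[4] = -3*-3 + 0*2 + -2*2 = 5
y[5] = -3*2 + 0*2 = -6
y[6] = -3*2 = -6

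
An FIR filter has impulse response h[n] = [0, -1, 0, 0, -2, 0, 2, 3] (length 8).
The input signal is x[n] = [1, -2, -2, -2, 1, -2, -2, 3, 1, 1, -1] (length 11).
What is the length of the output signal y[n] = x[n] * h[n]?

For linear convolution, the output length is:
len(y) = len(x) + len(h) - 1 = 11 + 8 - 1 = 18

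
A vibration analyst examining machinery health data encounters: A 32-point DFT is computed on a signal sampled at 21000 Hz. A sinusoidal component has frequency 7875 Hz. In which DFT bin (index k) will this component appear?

DFT frequency resolution = f_s/N = 21000/32 = 2625/4 Hz
Bin index k = f_signal / resolution = 7875 / 2625/4 = 12
The signal frequency 7875 Hz falls in DFT bin k = 12.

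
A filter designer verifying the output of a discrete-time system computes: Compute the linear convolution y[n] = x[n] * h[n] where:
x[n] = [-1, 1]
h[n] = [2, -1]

y[n] = sum_k x[k]*h[n-k]. Output length = len(x) + len(h) - 1 = 2 + 2 - 1 = 3.
y[0] = -1*2 = -2
y[1] = 1*2 + -1*-1 = 3
y[2] = 1*-1 = -1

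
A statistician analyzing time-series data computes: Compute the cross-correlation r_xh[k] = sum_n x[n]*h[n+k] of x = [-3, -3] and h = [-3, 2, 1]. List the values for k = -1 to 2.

Both sequences indexed from 0 and zero outside their support.
Lags with overlap: k = -1 to 2.
  r_xh[-1] = x[1]*h[0] = 9
  r_xh[0] = x[0]*h[0] + x[1]*h[1] = 3
  r_xh[1] = x[0]*h[1] + x[1]*h[2] = -9
  r_xh[2] = x[0]*h[2] = -3
r_xh = [9, 3, -9, -3] (for k = -1, ..., 2)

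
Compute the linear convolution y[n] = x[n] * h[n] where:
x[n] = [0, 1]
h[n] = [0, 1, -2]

y[n] = sum_k x[k]*h[n-k]. Output length = len(x) + len(h) - 1 = 2 + 3 - 1 = 4.
y[0] = 0*0 = 0
y[1] = 1*0 + 0*1 = 0
y[2] = 1*1 + 0*-2 = 1
y[3] = 1*-2 = -2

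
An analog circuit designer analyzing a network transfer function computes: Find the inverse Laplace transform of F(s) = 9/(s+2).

Standard pair: k/(s+a) <-> k*e^(-at)*u(t)
With k=9, a=2: f(t) = 9*e^(-2t)*u(t)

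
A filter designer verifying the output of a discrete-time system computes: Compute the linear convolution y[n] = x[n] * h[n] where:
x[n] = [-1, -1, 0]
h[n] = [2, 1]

y[n] = sum_k x[k]*h[n-k]. Output length = len(x) + len(h) - 1 = 3 + 2 - 1 = 4.
y[0] = -1*2 = -2
y[1] = -1*2 + -1*1 = -3
y[2] = 0*2 + -1*1 = -1
y[3] = 0*1 = 0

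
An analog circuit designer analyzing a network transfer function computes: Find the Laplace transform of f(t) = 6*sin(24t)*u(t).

Standard pair: sin(wt)*u(t) <-> w/(s^2+w^2)
With w = 24: L{6*sin(24t)*u(t)} = 144/(s^2+576)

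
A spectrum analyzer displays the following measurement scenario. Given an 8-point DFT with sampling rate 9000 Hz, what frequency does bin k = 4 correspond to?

The frequency of DFT bin k is: f_k = k * f_s / N
f_4 = 4 * 9000 / 8 = 4500 Hz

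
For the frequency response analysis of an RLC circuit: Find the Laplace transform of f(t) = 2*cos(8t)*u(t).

Standard pair: cos(wt)*u(t) <-> s/(s^2+w^2)
With w = 8: L{2*cos(8t)*u(t)} = 2s/(s^2+64)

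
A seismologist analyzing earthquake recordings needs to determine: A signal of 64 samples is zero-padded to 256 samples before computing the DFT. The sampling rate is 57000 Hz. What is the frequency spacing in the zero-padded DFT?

Original DFT: N = 64, resolution = f_s/N = 57000/64 = 7125/8 Hz
Zero-padded DFT: N = 256, resolution = f_s/N = 57000/256 = 7125/32 Hz
Zero-padding interpolates the spectrum (finer frequency grid)
but does NOT improve the true spectral resolution (ability to resolve close frequencies).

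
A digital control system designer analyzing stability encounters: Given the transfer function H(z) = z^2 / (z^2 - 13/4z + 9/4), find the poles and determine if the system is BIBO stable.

Poles are roots of the denominator: z^2 - 13/4z + 9/4 = 0.
Quadratic formula: z = [-(-13/4) +/- sqrt((-13/4)^2 - 4*(9/4))] / 2
Discriminant = 169/16 - 9 = 25/16; sqrt = 5/4.
z = (13/4 +/- 5/4) / 2 => z = 9/4 or z = 1.
|p1| = 1, |p2| = 9/4.
For BIBO stability, all poles must lie inside the unit circle (|p| < 1).
System is UNSTABLE since at least one |p| >= 1.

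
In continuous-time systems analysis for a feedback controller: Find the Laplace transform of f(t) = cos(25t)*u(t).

Standard pair: cos(wt)*u(t) <-> s/(s^2+w^2)
With w = 25: L{cos(25t)*u(t)} = s/(s^2+625)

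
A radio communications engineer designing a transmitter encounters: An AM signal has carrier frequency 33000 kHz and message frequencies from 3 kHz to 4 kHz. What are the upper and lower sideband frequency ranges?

Upper sideband (USB) = fc + [fm_low, fm_high] = 33000 + [3, 4] = [33003, 33004] kHz
Lower sideband (LSB) = fc - [fm_high, fm_low] = 33000 - [4, 3] = [32996, 32997] kHz
Total occupied spectrum: 32996 kHz to 33004 kHz (plus carrier at 33000 kHz)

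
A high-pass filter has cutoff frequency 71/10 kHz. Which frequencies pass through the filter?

A high-pass filter passes all frequencies above the cutoff frequency 71/10 kHz and attenuates lower frequencies.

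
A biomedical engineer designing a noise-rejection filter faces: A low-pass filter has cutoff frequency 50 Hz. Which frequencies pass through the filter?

A low-pass filter passes all frequencies below the cutoff frequency 50 Hz and attenuates higher frequencies.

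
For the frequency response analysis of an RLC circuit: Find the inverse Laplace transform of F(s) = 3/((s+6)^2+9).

Standard pair: w/((s+a)^2+w^2) <-> e^(-at)*sin(wt)*u(t)
With a=6, w=3: f(t) = e^(-6t)*sin(3t)*u(t)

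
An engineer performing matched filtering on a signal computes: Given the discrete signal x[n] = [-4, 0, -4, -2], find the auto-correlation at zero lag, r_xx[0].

The auto-correlation at zero lag r_xx[0] equals the signal energy.
r_xx[0] = sum of x[n]^2 = (-4)^2 + 0^2 + (-4)^2 + (-2)^2
= 16 + 0 + 16 + 4 = 36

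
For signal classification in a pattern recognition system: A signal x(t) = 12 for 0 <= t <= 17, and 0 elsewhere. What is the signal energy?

Energy = integral of |x(t)|^2 dt over the signal duration
= 12^2 * 17 = 144 * 17 = 2448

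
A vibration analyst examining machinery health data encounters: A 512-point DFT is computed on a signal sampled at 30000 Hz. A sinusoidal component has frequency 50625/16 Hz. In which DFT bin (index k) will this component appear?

DFT frequency resolution = f_s/N = 30000/512 = 1875/32 Hz
Bin index k = f_signal / resolution = 50625/16 / 1875/32 = 54
The signal frequency 50625/16 Hz falls in DFT bin k = 54.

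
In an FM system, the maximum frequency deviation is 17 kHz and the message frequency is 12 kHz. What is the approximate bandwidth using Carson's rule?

Carson's rule: BW = 2*(delta_f + f_m)
= 2*(17 + 12) kHz = 58 kHz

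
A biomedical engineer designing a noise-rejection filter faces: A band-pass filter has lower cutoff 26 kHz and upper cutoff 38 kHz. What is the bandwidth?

Bandwidth = f_high - f_low
= 38 kHz - 26 kHz = 12 kHz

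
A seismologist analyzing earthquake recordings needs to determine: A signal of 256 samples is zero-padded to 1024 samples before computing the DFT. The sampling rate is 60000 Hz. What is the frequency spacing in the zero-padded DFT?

Original DFT: N = 256, resolution = f_s/N = 60000/256 = 1875/8 Hz
Zero-padded DFT: N = 1024, resolution = f_s/N = 60000/1024 = 1875/32 Hz
Zero-padding interpolates the spectrum (finer frequency grid)
but does NOT improve the true spectral resolution (ability to resolve close frequencies).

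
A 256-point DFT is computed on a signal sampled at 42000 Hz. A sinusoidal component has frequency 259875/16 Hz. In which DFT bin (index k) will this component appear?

DFT frequency resolution = f_s/N = 42000/256 = 2625/16 Hz
Bin index k = f_signal / resolution = 259875/16 / 2625/16 = 99
The signal frequency 259875/16 Hz falls in DFT bin k = 99.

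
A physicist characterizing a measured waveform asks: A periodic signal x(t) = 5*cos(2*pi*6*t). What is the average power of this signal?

Average power of A*cos(wt) is A^2/2.
P = 5^2 / 2 = 25/2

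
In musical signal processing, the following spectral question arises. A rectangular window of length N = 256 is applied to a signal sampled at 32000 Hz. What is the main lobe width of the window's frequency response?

For a rectangular window of length N,
the main lobe width in frequency is 2*f_s/N.
= 2*32000/256 = 250 Hz
This determines the minimum frequency separation for resolving two sinusoids.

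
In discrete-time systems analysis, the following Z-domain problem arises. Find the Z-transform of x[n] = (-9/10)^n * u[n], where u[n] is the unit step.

The Z-transform of a^n * u[n] is z/(z-a) for |z| > |a|.
Here a = -9/10, so X(z) = z/(z - (-9/10)) = 10z/(10z + 9)
ROC: |z| > 9/10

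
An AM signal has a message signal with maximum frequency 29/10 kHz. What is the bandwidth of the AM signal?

In AM (double-sideband), the bandwidth is twice the message frequency.
BW = 2 * f_m = 2 * 29/10 kHz = 29/5 kHz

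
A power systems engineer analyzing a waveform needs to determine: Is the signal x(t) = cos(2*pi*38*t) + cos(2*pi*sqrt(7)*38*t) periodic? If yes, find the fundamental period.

f1 = 38 Hz, f2 = 38*sqrt(7) Hz
Ratio f2/f1 = sqrt(7), which is irrational.
Since the frequency ratio is irrational, no common period exists.
The signal is not periodic.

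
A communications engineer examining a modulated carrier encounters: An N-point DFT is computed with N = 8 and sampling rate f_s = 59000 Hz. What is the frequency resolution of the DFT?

DFT frequency resolution = f_s / N
= 59000 / 8 = 7375 Hz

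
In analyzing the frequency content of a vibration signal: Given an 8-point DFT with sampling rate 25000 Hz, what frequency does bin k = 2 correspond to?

The frequency of DFT bin k is: f_k = k * f_s / N
f_2 = 2 * 25000 / 8 = 6250 Hz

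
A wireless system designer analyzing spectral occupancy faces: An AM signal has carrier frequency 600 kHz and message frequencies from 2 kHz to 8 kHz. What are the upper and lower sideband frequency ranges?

Upper sideband (USB) = fc + [fm_low, fm_high] = 600 + [2, 8] = [602, 608] kHz
Lower sideband (LSB) = fc - [fm_high, fm_low] = 600 - [8, 2] = [592, 598] kHz
Total occupied spectrum: 592 kHz to 608 kHz (plus carrier at 600 kHz)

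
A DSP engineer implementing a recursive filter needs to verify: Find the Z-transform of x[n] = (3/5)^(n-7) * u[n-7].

Time-shifting property: if X(z) = Z{x[n]}, then Z{x[n-d]} = z^(-d) * X(z)
X(z) = z/(z - 3/5) for x[n] = (3/5)^n * u[n]
Z{x[n-7]} = z^(-7) * z/(z - 3/5) = z^(-6)/(z - 3/5)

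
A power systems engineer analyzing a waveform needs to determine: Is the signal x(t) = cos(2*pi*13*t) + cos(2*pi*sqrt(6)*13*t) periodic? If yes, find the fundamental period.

f1 = 13 Hz, f2 = 13*sqrt(6) Hz
Ratio f2/f1 = sqrt(6), which is irrational.
Since the frequency ratio is irrational, no common period exists.
The signal is not periodic.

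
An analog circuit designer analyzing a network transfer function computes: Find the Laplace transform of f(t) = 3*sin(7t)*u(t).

Standard pair: sin(wt)*u(t) <-> w/(s^2+w^2)
With w = 7: L{3*sin(7t)*u(t)} = 21/(s^2+49)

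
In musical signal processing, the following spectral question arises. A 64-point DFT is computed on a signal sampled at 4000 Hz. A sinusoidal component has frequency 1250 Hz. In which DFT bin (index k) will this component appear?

DFT frequency resolution = f_s/N = 4000/64 = 125/2 Hz
Bin index k = f_signal / resolution = 1250 / 125/2 = 20
The signal frequency 1250 Hz falls in DFT bin k = 20.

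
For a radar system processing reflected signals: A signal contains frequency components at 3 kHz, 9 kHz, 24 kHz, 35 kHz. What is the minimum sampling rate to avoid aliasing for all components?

The highest frequency component is f_max = 35 kHz.
Nyquist rate = 2 * f_max = 2 * 35 kHz = 70 kHz.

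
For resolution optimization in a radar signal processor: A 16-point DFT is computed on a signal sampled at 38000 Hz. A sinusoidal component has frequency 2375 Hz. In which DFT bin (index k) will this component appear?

DFT frequency resolution = f_s/N = 38000/16 = 2375 Hz
Bin index k = f_signal / resolution = 2375 / 2375 = 1
The signal frequency 2375 Hz falls in DFT bin k = 1.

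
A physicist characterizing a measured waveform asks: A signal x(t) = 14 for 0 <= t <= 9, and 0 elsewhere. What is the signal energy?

Energy = integral of |x(t)|^2 dt over the signal duration
= 14^2 * 9 = 196 * 9 = 1764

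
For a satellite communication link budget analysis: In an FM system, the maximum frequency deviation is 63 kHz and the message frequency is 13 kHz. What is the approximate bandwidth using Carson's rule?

Carson's rule: BW = 2*(delta_f + f_m)
= 2*(63 + 13) kHz = 152 kHz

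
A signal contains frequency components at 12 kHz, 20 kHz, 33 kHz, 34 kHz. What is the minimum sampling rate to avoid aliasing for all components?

The highest frequency component is f_max = 34 kHz.
Nyquist rate = 2 * f_max = 2 * 34 kHz = 68 kHz.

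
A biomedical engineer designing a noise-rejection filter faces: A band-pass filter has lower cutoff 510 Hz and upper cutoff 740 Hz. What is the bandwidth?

Bandwidth = f_high - f_low
= 740 Hz - 510 Hz = 230 Hz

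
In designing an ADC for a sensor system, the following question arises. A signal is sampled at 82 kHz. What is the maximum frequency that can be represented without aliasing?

The maximum frequency that can be represented without aliasing
is the Nyquist frequency: f_max = f_s / 2 = 82 kHz / 2 = 41 kHz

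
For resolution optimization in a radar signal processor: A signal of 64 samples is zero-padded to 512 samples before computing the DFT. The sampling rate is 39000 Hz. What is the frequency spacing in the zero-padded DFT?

Original DFT: N = 64, resolution = f_s/N = 39000/64 = 4875/8 Hz
Zero-padded DFT: N = 512, resolution = f_s/N = 39000/512 = 4875/64 Hz
Zero-padding interpolates the spectrum (finer frequency grid)
but does NOT improve the true spectral resolution (ability to resolve close frequencies).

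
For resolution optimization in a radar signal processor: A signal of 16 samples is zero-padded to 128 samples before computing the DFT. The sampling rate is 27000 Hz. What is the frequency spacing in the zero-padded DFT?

Original DFT: N = 16, resolution = f_s/N = 27000/16 = 3375/2 Hz
Zero-padded DFT: N = 128, resolution = f_s/N = 27000/128 = 3375/16 Hz
Zero-padding interpolates the spectrum (finer frequency grid)
but does NOT improve the true spectral resolution (ability to resolve close frequencies).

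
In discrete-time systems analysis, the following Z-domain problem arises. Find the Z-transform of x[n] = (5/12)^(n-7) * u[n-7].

Time-shifting property: if X(z) = Z{x[n]}, then Z{x[n-d]} = z^(-d) * X(z)
X(z) = z/(z - 5/12) for x[n] = (5/12)^n * u[n]
Z{x[n-7]} = z^(-7) * z/(z - 5/12) = z^(-6)/(z - 5/12)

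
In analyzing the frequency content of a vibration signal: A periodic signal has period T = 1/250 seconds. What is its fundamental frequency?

The fundamental frequency is the reciprocal of the period.
f = 1/T = 1/(1/250) = 250 Hz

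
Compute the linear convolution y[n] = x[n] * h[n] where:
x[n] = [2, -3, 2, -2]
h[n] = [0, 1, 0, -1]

y[n] = sum_k x[k]*h[n-k]. Output length = len(x) + len(h) - 1 = 4 + 4 - 1 = 7.
y[0] = 2*0 = 0
y[1] = -3*0 + 2*1 = 2
y[2] = 2*0 + -3*1 + 2*0 = -3
y[3] = -2*0 + 2*1 + -3*0 + 2*-1 = 0
y[4] = -2*1 + 2*0 + -3*-1 = 1
y[5] = -2*0 + 2*-1 = -2
y[6] = -2*-1 = 2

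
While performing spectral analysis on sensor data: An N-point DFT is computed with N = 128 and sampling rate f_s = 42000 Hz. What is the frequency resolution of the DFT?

DFT frequency resolution = f_s / N
= 42000 / 128 = 2625/8 Hz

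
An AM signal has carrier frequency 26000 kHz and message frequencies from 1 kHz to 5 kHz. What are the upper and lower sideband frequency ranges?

Upper sideband (USB) = fc + [fm_low, fm_high] = 26000 + [1, 5] = [26001, 26005] kHz
Lower sideband (LSB) = fc - [fm_high, fm_low] = 26000 - [5, 1] = [25995, 25999] kHz
Total occupied spectrum: 25995 kHz to 26005 kHz (plus carrier at 26000 kHz)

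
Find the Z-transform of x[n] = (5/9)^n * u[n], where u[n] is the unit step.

The Z-transform of a^n * u[n] is z/(z-a) for |z| > |a|.
Here a = 5/9, so X(z) = z/(z - (5/9)) = 9z/(9z - 5)
ROC: |z| > 5/9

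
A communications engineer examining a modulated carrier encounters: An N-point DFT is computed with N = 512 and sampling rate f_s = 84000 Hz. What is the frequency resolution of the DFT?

DFT frequency resolution = f_s / N
= 84000 / 512 = 2625/16 Hz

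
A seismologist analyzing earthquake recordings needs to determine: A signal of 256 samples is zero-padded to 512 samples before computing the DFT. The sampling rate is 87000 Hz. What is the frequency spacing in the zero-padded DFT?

Original DFT: N = 256, resolution = f_s/N = 87000/256 = 10875/32 Hz
Zero-padded DFT: N = 512, resolution = f_s/N = 87000/512 = 10875/64 Hz
Zero-padding interpolates the spectrum (finer frequency grid)
but does NOT improve the true spectral resolution (ability to resolve close frequencies).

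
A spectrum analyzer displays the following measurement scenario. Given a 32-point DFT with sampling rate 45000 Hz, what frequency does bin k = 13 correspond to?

The frequency of DFT bin k is: f_k = k * f_s / N
f_13 = 13 * 45000 / 32 = 73125/4 Hz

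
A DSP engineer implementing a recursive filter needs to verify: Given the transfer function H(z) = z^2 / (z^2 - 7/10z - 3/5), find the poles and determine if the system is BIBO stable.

Poles are roots of the denominator: z^2 - 7/10z - 3/5 = 0.
Quadratic formula: z = [-(-7/10) +/- sqrt((-7/10)^2 - 4*(-3/5))] / 2
Discriminant = 49/100 + 12/5 = 289/100; sqrt = 17/10.
z = (7/10 +/- 17/10) / 2 => z = 6/5 or z = -1/2.
|p1| = 6/5, |p2| = 1/2.
For BIBO stability, all poles must lie inside the unit circle (|p| < 1).
System is UNSTABLE since at least one |p| >= 1.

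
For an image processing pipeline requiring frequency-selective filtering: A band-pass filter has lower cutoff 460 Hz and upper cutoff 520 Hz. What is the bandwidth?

Bandwidth = f_high - f_low
= 520 Hz - 460 Hz = 60 Hz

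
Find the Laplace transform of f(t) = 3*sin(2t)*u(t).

Standard pair: sin(wt)*u(t) <-> w/(s^2+w^2)
With w = 2: L{3*sin(2t)*u(t)} = 6/(s^2+4)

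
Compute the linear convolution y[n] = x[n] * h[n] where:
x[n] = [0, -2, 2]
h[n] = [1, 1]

y[n] = sum_k x[k]*h[n-k]. Output length = len(x) + len(h) - 1 = 3 + 2 - 1 = 4.
y[0] = 0*1 = 0
y[1] = -2*1 + 0*1 = -2
y[2] = 2*1 + -2*1 = 0
y[3] = 2*1 = 2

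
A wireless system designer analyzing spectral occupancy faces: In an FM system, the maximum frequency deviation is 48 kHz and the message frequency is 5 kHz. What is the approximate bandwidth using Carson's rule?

Carson's rule: BW = 2*(delta_f + f_m)
= 2*(48 + 5) kHz = 106 kHz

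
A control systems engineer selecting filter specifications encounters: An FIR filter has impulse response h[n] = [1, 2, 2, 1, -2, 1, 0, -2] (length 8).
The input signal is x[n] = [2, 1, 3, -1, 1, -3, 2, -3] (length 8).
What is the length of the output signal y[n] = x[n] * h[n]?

For linear convolution, the output length is:
len(y) = len(x) + len(h) - 1 = 8 + 8 - 1 = 15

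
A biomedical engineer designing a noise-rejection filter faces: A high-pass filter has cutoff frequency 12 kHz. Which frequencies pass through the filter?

A high-pass filter passes all frequencies above the cutoff frequency 12 kHz and attenuates lower frequencies.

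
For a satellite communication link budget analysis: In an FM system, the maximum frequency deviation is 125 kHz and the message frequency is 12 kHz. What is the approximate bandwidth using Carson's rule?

Carson's rule: BW = 2*(delta_f + f_m)
= 2*(125 + 12) kHz = 274 kHz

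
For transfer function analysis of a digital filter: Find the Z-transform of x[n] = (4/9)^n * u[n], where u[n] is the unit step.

The Z-transform of a^n * u[n] is z/(z-a) for |z| > |a|.
Here a = 4/9, so X(z) = z/(z - (4/9)) = 9z/(9z - 4)
ROC: |z| > 4/9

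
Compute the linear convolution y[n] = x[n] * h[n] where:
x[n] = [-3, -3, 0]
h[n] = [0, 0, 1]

y[n] = sum_k x[k]*h[n-k]. Output length = len(x) + len(h) - 1 = 3 + 3 - 1 = 5.
y[0] = -3*0 = 0
y[1] = -3*0 + -3*0 = 0
y[2] = 0*0 + -3*0 + -3*1 = -3
y[3] = 0*0 + -3*1 = -3
y[4] = 0*1 = 0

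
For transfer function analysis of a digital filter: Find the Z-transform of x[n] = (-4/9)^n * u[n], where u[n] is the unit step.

The Z-transform of a^n * u[n] is z/(z-a) for |z| > |a|.
Here a = -4/9, so X(z) = z/(z - (-4/9)) = 9z/(9z + 4)
ROC: |z| > 4/9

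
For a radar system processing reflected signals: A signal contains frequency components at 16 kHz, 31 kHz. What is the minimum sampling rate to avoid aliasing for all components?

The highest frequency component is f_max = 31 kHz.
Nyquist rate = 2 * f_max = 2 * 31 kHz = 62 kHz.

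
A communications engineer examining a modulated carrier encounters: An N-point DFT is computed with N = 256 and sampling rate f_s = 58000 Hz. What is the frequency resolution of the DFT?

DFT frequency resolution = f_s / N
= 58000 / 256 = 3625/16 Hz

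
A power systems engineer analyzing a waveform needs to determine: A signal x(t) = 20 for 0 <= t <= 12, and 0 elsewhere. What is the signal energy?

Energy = integral of |x(t)|^2 dt over the signal duration
= 20^2 * 12 = 400 * 12 = 4800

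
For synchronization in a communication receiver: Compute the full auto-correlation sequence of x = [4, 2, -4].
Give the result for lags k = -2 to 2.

r_xx[k] = sum_m x[m]*x[m+k], indexed from 0, for k = -2 to 2:
  r_xx[-2] = x[2]*x[0] = -16
  r_xx[-1] = x[1]*x[0] + x[2]*x[1] = 0
  r_xx[0] = x[0]*x[0] + x[1]*x[1] + x[2]*x[2] = 36
  r_xx[1] = x[0]*x[1] + x[1]*x[2] = 0
  r_xx[2] = x[0]*x[2] = -16
r_xx = [-16, 0, 36, 0, -16]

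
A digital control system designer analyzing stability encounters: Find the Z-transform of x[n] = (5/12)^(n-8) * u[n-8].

Time-shifting property: if X(z) = Z{x[n]}, then Z{x[n-d]} = z^(-d) * X(z)
X(z) = z/(z - 5/12) for x[n] = (5/12)^n * u[n]
Z{x[n-8]} = z^(-8) * z/(z - 5/12) = z^(-7)/(z - 5/12)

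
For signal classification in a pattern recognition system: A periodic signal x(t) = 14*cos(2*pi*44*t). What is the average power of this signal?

Average power of A*cos(wt) is A^2/2.
P = 14^2 / 2 = 196/2 = 98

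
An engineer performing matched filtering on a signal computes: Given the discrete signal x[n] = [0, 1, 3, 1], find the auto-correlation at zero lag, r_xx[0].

The auto-correlation at zero lag r_xx[0] equals the signal energy.
r_xx[0] = sum of x[n]^2 = 0^2 + 1^2 + 3^2 + 1^2
= 0 + 1 + 9 + 1 = 11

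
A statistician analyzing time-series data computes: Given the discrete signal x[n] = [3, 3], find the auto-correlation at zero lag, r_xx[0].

The auto-correlation at zero lag r_xx[0] equals the signal energy.
r_xx[0] = sum of x[n]^2 = 3^2 + 3^2
= 9 + 9 = 18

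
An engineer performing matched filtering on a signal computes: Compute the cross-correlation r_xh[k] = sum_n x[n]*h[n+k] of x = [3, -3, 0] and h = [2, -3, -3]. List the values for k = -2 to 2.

Both sequences indexed from 0 and zero outside their support.
Lags with overlap: k = -2 to 2.
  r_xh[-2] = x[2]*h[0] = 0
  r_xh[-1] = x[1]*h[0] + x[2]*h[1] = -6
  r_xh[0] = x[0]*h[0] + x[1]*h[1] + x[2]*h[2] = 15
  r_xh[1] = x[0]*h[1] + x[1]*h[2] = 0
  r_xh[2] = x[0]*h[2] = -9
r_xh = [0, -6, 15, 0, -9] (for k = -2, ..., 2)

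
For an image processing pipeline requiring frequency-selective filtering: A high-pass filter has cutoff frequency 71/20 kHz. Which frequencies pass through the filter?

A high-pass filter passes all frequencies above the cutoff frequency 71/20 kHz and attenuates lower frequencies.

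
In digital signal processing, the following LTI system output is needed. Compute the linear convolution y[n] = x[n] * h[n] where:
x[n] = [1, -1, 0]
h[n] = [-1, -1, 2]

y[n] = sum_k x[k]*h[n-k]. Output length = len(x) + len(h) - 1 = 3 + 3 - 1 = 5.
y[0] = 1*-1 = -1
y[1] = -1*-1 + 1*-1 = 0
y[2] = 0*-1 + -1*-1 + 1*2 = 3
y[3] = 0*-1 + -1*2 = -2
y[4] = 0*2 = 0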